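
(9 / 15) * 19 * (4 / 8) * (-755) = -8607 / 2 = -4303.50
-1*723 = -723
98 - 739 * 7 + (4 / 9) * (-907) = -49303 / 9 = -5478.11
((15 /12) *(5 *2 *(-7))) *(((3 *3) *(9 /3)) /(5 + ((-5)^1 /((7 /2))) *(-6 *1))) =-6615 /38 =-174.08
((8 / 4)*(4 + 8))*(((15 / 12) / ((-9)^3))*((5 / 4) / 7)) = -25 / 3402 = -0.01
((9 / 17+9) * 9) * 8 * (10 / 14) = 490.08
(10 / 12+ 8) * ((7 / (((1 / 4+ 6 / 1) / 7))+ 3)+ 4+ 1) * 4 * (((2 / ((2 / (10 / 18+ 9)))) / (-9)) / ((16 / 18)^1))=-50138 / 75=-668.51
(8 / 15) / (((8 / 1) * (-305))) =-0.00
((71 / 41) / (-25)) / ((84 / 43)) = -3053 / 86100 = -0.04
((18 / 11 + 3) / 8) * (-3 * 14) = -1071 / 44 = -24.34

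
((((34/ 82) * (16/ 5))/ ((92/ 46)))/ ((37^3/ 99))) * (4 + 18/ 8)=16830/ 2076773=0.01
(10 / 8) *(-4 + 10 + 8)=35 / 2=17.50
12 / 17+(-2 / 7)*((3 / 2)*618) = -31434 / 119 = -264.15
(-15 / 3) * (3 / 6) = -5 / 2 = -2.50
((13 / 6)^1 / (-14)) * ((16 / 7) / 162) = -26 / 11907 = -0.00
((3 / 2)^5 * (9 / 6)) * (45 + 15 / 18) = 66825 / 128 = 522.07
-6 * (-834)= 5004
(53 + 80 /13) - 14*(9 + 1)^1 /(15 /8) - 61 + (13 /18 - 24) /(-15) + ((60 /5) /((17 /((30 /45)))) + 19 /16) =-73.30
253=253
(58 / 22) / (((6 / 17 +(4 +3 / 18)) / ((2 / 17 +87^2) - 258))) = 1966026 / 461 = 4264.70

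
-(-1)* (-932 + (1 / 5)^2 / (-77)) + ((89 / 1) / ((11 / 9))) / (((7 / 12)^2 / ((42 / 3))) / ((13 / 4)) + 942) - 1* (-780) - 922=-1822779624469 / 1697309075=-1073.92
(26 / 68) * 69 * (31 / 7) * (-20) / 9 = -92690 / 357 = -259.64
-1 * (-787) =787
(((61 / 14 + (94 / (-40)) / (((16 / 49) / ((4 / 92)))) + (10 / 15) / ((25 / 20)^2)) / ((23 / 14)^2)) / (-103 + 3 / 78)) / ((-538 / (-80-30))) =-3458568113 / 1051393784520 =-0.00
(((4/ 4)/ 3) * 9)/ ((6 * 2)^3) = 1/ 576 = 0.00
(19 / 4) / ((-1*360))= -19 / 1440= -0.01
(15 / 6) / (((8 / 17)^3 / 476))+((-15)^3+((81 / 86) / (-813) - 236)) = 23292234351 / 2983168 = 7807.89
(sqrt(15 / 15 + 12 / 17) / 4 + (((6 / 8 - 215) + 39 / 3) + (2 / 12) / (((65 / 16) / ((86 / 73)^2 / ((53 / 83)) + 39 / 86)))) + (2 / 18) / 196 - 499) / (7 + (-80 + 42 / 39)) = 243740620143842 / 25038611984925 - 13 * sqrt(493) / 63580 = 9.73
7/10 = 0.70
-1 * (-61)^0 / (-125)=1 / 125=0.01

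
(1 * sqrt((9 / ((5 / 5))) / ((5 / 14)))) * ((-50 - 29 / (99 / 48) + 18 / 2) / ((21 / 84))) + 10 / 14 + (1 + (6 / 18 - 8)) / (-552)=-1104.88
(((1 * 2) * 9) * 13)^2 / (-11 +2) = -6084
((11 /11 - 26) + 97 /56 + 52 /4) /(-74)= 575 /4144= 0.14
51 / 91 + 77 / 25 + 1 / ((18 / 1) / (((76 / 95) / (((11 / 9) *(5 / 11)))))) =8464 / 2275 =3.72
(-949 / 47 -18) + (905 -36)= 39048 / 47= 830.81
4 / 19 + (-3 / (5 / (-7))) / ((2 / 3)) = 1237 / 190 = 6.51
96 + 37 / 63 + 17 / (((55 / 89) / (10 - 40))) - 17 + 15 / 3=-513295 / 693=-740.69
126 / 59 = 2.14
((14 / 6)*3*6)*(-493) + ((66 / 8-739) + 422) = -84059 / 4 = -21014.75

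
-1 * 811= -811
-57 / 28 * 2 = -57 / 14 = -4.07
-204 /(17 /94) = -1128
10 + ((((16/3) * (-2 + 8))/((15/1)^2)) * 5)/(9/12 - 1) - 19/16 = 4297/720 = 5.97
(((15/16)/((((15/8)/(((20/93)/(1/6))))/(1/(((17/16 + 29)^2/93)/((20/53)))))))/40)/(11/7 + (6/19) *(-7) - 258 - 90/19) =-1021440/429530256857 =-0.00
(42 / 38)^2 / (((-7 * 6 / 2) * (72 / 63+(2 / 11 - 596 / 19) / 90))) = -72765 / 996113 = -0.07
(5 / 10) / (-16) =-1 / 32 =-0.03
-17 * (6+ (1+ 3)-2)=-136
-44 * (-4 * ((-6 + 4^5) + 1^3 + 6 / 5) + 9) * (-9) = -8062164 / 5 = -1612432.80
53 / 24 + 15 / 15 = 77 / 24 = 3.21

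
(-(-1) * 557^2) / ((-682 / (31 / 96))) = -310249 / 2112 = -146.90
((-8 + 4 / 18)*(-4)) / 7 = 40 / 9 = 4.44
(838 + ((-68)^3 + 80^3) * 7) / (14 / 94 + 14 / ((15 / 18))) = 325196290 / 3983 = 81646.07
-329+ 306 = -23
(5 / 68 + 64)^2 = 18983449 / 4624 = 4105.42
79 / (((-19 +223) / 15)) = 5.81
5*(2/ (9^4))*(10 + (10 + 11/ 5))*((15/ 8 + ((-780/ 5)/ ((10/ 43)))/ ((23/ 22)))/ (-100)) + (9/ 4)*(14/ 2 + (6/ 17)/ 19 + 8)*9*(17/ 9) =366153150179/ 637146000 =574.68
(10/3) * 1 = 10/3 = 3.33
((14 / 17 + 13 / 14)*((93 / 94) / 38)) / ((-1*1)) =-38781 / 850136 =-0.05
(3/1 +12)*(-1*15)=-225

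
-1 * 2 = -2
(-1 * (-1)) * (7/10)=7/10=0.70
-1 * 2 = -2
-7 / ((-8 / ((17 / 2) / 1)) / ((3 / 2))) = 357 / 32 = 11.16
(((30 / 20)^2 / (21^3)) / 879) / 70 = 1 / 253257480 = 0.00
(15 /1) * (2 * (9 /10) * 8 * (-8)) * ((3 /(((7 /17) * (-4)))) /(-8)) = -2754 /7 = -393.43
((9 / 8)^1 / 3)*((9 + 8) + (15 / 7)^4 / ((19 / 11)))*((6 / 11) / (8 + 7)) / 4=1998597 / 20072360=0.10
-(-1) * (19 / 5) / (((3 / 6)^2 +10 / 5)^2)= 304 / 405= 0.75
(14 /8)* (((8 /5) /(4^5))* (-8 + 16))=0.02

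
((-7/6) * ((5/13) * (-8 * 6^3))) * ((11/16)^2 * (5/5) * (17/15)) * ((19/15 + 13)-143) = -27804469/520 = -53470.13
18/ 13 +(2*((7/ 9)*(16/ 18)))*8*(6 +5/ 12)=228598/ 3159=72.36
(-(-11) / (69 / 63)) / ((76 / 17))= 3927 / 1748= 2.25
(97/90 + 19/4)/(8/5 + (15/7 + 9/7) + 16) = 7343/26496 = 0.28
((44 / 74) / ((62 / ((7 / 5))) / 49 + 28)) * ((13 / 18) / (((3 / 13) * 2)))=637637 / 19808172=0.03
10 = 10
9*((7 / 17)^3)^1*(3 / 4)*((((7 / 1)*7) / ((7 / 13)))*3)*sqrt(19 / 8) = 2528253*sqrt(38) / 78608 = 198.26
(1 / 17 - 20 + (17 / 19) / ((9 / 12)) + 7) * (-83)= 944872 / 969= 975.10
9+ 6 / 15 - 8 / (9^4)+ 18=898817 / 32805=27.40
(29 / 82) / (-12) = -29 / 984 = -0.03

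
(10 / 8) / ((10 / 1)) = 1 / 8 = 0.12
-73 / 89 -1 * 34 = -3099 / 89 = -34.82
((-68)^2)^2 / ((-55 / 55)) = -21381376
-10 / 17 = -0.59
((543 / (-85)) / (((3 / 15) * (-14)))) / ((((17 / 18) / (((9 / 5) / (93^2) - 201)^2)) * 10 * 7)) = 160952015736 / 115440125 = 1394.25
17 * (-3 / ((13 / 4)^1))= -204 / 13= -15.69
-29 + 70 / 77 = -309 / 11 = -28.09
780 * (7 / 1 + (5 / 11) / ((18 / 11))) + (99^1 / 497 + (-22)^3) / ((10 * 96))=901053081 / 159040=5665.58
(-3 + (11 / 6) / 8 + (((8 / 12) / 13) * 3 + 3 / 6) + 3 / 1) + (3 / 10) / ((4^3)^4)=0.88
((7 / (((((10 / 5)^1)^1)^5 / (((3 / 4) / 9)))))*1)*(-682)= -12.43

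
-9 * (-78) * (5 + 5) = 7020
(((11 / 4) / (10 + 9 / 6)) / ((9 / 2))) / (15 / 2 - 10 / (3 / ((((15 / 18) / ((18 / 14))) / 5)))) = 198 / 26335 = 0.01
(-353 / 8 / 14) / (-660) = 353 / 73920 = 0.00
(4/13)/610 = 2/3965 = 0.00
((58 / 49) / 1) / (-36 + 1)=-58 / 1715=-0.03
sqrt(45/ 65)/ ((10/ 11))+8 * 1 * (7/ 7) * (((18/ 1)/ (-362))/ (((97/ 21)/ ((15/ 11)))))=-22680/ 193127+33 * sqrt(13)/ 130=0.80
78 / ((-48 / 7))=-91 / 8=-11.38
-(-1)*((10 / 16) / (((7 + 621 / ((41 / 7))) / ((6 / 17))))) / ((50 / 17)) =123 / 185360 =0.00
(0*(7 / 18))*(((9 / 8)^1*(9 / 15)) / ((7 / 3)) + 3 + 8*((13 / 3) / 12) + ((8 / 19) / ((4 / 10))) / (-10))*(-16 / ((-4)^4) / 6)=0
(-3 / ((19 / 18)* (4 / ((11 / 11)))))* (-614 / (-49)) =-8289 / 931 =-8.90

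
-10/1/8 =-1.25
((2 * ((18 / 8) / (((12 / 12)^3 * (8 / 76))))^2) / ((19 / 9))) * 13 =180063 / 32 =5626.97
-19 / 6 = -3.17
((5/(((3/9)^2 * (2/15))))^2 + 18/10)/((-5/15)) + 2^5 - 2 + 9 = -6833703/20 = -341685.15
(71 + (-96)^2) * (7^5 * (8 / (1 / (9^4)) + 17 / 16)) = 131085436403425 / 16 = 8192839775214.06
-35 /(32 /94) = -1645 /16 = -102.81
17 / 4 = 4.25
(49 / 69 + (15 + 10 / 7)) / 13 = 8278 / 6279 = 1.32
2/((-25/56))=-112/25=-4.48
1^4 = 1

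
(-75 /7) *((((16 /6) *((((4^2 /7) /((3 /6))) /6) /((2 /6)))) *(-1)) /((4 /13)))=10400 /49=212.24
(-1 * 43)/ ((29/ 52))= -2236/ 29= -77.10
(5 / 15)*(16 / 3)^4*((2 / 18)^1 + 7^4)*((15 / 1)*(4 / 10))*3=2832465920 / 243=11656238.35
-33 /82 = -0.40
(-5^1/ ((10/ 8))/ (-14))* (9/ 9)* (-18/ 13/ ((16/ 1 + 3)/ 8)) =-288/ 1729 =-0.17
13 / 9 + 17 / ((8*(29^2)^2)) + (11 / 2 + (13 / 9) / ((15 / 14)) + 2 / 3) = 6843653251 / 763863480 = 8.96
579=579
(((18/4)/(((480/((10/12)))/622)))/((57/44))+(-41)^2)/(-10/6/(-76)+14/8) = 1536493/1616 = 950.80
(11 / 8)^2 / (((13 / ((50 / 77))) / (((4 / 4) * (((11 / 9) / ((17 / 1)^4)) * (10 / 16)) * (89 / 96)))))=1346125 / 1681089306624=0.00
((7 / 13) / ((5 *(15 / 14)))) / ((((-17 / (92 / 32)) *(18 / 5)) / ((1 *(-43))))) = 48461 / 238680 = 0.20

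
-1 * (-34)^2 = -1156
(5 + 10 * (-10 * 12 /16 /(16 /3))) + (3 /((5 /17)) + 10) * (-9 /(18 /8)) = -7189 /80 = -89.86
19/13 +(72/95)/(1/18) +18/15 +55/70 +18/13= 63883/3458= 18.47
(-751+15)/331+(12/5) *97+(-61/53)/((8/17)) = 160083861/701720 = 228.13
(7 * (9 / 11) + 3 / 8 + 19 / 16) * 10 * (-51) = -327165 / 88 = -3717.78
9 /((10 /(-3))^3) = -243 /1000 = -0.24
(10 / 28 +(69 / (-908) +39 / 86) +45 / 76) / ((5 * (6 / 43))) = 861199 / 452865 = 1.90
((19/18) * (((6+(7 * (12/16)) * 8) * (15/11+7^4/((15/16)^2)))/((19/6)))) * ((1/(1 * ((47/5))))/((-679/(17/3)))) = -1839968752/47390805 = -38.83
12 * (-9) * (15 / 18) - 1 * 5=-95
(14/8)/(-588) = -1/336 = -0.00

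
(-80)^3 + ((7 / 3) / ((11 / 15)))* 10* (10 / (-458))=-1289729750 / 2519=-512000.69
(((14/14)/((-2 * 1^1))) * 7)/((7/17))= -8.50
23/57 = 0.40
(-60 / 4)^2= 225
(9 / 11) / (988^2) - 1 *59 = -633517447 / 10737584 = -59.00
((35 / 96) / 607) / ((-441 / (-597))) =995 / 1223712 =0.00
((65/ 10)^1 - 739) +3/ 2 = -731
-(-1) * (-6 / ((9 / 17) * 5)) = -34 / 15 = -2.27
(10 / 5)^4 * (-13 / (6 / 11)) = -1144 / 3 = -381.33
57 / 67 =0.85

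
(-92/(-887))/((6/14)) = 644/2661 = 0.24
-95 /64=-1.48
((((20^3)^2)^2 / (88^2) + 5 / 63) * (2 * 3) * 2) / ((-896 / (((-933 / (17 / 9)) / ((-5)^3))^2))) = -18952982899202843887563 / 171348100000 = -110610989554.03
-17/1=-17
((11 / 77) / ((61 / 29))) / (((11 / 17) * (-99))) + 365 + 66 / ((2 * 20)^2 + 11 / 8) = 2174600208806 / 5957153433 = 365.04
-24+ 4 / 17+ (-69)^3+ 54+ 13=-5583918 / 17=-328465.76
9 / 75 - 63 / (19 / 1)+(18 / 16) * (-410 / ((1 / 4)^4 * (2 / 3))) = -84133518 / 475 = -177123.20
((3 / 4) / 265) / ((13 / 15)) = 9 / 2756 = 0.00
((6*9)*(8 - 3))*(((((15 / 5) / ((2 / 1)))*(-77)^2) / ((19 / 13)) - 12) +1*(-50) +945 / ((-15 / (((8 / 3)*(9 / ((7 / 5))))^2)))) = -3372640.04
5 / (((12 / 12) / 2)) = 10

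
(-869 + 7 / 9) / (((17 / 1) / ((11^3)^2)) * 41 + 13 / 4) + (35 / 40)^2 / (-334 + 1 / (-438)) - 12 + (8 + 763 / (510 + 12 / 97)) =-102753383481206820473 / 381105106889020128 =-269.62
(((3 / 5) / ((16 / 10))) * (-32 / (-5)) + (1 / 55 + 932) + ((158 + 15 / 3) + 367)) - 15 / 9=241354 / 165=1462.75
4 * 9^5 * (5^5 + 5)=739293480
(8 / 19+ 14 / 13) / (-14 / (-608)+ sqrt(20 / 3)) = -124320 / 24026249+ 3599360 *sqrt(15) / 24026249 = 0.58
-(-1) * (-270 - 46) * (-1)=316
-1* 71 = -71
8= 8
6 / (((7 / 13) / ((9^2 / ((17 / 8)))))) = 50544 / 119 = 424.74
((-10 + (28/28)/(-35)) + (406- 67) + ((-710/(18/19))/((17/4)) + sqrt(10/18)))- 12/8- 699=-5867671/10710 + sqrt(5)/3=-547.12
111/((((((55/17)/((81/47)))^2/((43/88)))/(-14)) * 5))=-63351566019/1470089500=-43.09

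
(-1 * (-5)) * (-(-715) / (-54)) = -3575 / 54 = -66.20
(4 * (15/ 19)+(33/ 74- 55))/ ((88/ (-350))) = 12646025/ 61864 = 204.42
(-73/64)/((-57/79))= 5767/3648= 1.58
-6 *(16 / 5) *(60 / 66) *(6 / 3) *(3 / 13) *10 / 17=-11520 / 2431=-4.74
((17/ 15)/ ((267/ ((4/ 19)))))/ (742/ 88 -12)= -2992/ 11946915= -0.00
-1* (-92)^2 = -8464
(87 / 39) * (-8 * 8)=-1856 / 13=-142.77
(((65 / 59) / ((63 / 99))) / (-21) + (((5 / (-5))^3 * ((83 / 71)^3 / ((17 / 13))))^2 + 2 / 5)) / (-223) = -2905858954057980064 / 358007519742055231755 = -0.01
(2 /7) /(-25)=-2 /175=-0.01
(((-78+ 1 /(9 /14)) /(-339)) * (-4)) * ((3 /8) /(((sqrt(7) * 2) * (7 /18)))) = -344 * sqrt(7) /5537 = -0.16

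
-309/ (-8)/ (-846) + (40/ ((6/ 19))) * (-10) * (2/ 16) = -119101/ 752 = -158.38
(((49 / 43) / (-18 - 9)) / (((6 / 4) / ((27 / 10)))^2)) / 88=-147 / 94600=-0.00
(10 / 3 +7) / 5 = 31 / 15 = 2.07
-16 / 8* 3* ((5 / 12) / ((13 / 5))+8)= -48.96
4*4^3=256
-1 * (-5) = 5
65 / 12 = 5.42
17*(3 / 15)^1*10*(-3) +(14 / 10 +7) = -468 / 5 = -93.60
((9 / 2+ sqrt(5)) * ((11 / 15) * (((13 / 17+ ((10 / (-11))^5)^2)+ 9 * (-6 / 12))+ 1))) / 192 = -2072180487893 / 51308941756160 - 2072180487893 * sqrt(5) / 230890237902720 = -0.06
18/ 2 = 9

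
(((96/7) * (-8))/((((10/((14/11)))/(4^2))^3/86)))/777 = -102.54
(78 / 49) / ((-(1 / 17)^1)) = -27.06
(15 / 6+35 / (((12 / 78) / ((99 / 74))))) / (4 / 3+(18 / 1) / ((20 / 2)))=681225 / 6956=97.93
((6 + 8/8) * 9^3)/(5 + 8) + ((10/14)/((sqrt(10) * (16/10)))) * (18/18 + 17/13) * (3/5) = 392.73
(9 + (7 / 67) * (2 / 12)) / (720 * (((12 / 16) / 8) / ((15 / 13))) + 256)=3625 / 126429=0.03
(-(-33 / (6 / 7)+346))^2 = 378225 / 4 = 94556.25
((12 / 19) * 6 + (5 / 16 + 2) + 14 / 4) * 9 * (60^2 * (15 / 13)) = 88664625 / 247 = 358966.09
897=897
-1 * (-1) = 1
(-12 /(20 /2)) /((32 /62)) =-93 /40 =-2.32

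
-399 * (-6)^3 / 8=10773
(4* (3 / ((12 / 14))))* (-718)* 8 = -80416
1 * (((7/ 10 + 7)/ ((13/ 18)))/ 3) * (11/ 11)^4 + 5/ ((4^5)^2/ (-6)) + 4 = 257424433/ 34078720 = 7.55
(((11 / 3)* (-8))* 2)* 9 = -528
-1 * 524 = -524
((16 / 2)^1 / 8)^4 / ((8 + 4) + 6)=1 / 18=0.06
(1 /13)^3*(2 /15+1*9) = 137 /32955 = 0.00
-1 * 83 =-83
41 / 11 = 3.73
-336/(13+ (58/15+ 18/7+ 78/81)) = -317520/19279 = -16.47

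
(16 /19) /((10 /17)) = 136 /95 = 1.43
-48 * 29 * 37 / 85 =-51504 / 85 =-605.93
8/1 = 8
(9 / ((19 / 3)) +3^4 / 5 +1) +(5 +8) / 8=15387 / 760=20.25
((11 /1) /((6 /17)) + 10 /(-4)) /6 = 43 /9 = 4.78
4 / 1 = 4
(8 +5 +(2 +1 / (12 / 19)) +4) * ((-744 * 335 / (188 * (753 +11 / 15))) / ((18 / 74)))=-474542575 / 3188292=-148.84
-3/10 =-0.30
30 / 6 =5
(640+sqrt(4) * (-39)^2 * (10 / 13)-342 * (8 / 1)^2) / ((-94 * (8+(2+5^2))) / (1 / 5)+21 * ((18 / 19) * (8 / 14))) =179626 / 156167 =1.15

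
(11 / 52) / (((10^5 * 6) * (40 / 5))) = 11 / 249600000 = 0.00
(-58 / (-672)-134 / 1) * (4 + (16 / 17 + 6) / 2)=-5714365 / 5712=-1000.41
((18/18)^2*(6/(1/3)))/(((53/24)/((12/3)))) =1728/53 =32.60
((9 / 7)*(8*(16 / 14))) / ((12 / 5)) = 240 / 49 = 4.90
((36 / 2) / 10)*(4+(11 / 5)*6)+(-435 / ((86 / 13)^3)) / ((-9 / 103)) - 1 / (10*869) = 1996285411763 / 41454949800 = 48.16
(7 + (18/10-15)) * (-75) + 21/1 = 486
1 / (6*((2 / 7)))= 7 / 12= 0.58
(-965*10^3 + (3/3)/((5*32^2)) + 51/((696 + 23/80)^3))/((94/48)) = -2561853470026080633738219/5198925436770924160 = -492765.96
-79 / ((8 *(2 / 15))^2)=-17775 / 256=-69.43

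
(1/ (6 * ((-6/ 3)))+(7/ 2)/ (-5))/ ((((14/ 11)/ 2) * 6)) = -517/ 2520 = -0.21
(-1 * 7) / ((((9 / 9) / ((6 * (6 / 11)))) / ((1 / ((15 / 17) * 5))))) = -1428 / 275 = -5.19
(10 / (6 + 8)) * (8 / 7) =40 / 49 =0.82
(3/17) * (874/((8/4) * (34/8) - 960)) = -5244/32351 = -0.16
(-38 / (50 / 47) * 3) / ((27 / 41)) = -36613 / 225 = -162.72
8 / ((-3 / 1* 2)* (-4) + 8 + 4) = 2 / 9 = 0.22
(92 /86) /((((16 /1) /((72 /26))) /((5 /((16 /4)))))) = 1035 /4472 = 0.23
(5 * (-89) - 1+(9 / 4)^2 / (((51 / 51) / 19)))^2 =31326409 / 256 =122368.79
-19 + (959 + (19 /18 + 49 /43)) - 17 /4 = 1451939 /1548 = 937.95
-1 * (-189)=189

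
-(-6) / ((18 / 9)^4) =3 / 8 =0.38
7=7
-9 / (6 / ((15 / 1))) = -45 / 2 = -22.50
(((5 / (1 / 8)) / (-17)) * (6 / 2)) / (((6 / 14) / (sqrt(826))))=-280 * sqrt(826) / 17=-473.37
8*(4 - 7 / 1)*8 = -192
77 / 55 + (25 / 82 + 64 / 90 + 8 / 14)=15433 / 5166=2.99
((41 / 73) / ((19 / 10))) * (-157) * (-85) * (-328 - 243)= -3124197950 / 1387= -2252485.90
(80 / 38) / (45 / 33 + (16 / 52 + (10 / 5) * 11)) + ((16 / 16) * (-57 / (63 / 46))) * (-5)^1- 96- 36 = 20579098 / 270123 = 76.18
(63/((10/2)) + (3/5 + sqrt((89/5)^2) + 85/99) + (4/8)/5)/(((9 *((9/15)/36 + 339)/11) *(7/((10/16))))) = 158195/15377796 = 0.01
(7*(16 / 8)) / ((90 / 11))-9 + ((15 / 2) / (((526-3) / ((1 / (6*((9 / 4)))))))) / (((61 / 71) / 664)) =-9285584 / 1435635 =-6.47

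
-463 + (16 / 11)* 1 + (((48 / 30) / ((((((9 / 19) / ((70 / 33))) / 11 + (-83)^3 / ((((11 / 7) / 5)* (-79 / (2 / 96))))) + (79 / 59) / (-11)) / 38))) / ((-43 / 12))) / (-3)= -171375479643556429 / 371317399204499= -461.53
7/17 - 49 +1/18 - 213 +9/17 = -79867/306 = -261.00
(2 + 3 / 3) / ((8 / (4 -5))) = -3 / 8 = -0.38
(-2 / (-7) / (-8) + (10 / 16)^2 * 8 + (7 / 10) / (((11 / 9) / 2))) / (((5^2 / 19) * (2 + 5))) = 247817 / 539000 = 0.46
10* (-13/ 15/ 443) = -0.02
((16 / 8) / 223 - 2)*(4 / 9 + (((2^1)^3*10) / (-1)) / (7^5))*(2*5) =-8.75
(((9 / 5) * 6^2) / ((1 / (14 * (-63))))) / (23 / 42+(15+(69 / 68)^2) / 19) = -527235101568 / 12834425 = -41079.76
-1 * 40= -40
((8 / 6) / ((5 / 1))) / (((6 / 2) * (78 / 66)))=44 / 585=0.08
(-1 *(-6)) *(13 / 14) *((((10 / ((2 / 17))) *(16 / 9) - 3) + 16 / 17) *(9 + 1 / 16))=42987425 / 5712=7525.81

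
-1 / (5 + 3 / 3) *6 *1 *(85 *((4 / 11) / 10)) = -34 / 11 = -3.09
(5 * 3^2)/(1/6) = 270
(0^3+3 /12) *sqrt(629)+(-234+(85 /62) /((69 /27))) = -332919 /1426+sqrt(629) /4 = -227.19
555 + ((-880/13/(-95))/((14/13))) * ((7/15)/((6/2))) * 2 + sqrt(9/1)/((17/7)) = 8087872/14535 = 556.44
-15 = -15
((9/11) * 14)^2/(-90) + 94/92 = -12137/27830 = -0.44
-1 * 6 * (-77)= 462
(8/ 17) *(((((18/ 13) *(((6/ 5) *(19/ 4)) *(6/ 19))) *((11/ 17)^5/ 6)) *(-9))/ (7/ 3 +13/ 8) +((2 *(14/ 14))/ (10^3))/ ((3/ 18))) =-0.04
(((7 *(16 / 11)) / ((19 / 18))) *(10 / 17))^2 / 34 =203212800 / 214604753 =0.95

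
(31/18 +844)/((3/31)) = 471913/54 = 8739.13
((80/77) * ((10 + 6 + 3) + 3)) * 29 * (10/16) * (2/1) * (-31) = -179800/7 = -25685.71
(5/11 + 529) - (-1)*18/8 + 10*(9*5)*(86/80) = 11170/11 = 1015.45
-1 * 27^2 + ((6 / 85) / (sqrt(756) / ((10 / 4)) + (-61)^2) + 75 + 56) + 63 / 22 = -77044852849721 / 129457482374 - 72 * sqrt(21) / 5884431017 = -595.14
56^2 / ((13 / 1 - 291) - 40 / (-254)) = -199136 / 17643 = -11.29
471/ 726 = 157/ 242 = 0.65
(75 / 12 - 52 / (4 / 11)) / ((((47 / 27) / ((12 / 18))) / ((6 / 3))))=-104.74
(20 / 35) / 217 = 4 / 1519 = 0.00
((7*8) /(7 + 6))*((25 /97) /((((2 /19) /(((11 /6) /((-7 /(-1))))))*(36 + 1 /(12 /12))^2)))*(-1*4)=-41800 /5178927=-0.01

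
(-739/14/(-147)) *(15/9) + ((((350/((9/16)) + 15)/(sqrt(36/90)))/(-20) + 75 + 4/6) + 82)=977129/6174 - 1147 *sqrt(10)/72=107.89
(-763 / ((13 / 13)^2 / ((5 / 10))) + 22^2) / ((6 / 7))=1435 / 12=119.58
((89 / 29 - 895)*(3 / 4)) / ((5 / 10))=-38799 / 29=-1337.90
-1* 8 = -8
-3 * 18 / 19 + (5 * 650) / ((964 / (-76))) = -1186264 / 4579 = -259.07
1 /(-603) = -1 /603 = -0.00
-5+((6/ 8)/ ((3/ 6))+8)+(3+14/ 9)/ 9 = 811/ 162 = 5.01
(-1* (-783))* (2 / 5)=1566 / 5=313.20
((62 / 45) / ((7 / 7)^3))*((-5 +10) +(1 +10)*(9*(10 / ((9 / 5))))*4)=3038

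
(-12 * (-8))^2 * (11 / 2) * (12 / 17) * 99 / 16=3763584 / 17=221387.29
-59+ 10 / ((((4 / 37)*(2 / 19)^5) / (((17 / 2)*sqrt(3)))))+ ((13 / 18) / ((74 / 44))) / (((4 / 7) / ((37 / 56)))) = -16849 / 288+ 7787331355*sqrt(3) / 128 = 105375359.95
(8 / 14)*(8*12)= 54.86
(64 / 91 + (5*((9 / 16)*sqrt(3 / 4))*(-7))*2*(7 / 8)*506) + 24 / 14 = 220 / 91 - 557865*sqrt(3) / 64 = -15095.25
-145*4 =-580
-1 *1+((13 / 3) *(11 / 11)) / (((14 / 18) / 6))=32.43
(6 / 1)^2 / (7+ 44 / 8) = 72 / 25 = 2.88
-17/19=-0.89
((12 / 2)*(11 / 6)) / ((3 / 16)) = 176 / 3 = 58.67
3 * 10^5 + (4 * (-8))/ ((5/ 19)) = 1499392/ 5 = 299878.40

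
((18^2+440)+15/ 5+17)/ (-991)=-784/ 991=-0.79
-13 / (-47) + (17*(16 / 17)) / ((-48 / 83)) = -3862 / 141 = -27.39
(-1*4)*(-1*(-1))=-4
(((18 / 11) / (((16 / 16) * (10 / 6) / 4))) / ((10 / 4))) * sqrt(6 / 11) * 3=1296 * sqrt(66) / 3025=3.48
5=5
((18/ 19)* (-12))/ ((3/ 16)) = -60.63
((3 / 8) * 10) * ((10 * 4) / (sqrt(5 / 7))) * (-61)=-1830 * sqrt(35)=-10826.43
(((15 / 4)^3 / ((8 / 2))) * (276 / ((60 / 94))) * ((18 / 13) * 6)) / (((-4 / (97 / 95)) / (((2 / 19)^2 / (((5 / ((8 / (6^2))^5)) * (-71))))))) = 104857 / 512799417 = 0.00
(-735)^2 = 540225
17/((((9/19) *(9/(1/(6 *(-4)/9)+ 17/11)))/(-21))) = -232883/2376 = -98.01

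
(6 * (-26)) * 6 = -936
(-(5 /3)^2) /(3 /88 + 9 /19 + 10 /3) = -41800 /57801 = -0.72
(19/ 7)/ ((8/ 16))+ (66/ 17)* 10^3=462646/ 119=3887.78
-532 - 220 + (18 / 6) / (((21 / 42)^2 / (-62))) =-1496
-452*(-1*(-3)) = -1356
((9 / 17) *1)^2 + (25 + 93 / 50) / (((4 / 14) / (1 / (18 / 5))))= 2746049 / 104040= 26.39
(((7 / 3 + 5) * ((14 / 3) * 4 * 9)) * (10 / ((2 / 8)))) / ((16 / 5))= 15400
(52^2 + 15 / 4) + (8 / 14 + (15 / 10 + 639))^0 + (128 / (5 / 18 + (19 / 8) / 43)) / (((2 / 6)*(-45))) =55326041 / 20620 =2683.13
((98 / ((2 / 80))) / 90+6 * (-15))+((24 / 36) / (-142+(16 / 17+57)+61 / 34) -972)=-25637506 / 25173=-1018.45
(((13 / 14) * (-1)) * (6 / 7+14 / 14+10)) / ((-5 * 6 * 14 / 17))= 18343 / 41160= 0.45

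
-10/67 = -0.15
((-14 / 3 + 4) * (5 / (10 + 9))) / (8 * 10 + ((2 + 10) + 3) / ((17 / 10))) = -17 / 8607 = -0.00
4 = 4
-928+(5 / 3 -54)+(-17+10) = -2962 / 3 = -987.33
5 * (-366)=-1830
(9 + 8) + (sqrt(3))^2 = 20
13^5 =371293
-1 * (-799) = 799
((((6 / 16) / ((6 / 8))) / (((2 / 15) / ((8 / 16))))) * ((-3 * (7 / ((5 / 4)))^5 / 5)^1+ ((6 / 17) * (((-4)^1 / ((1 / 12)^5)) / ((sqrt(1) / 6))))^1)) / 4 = -52570287072 / 53125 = -989558.34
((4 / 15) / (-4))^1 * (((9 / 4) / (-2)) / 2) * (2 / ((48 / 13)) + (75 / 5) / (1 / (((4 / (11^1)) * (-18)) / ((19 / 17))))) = -437923 / 133760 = -3.27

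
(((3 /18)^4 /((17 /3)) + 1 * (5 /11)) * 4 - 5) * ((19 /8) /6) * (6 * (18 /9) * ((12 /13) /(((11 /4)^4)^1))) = -78126784 /320330439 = -0.24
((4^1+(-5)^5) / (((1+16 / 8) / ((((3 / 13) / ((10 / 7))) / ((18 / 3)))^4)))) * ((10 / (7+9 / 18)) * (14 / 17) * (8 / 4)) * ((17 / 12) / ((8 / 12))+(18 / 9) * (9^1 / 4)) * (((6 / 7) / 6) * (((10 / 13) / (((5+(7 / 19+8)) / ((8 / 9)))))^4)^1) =-1656251102808736 / 213021368737565300545113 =-0.00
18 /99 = 2 /11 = 0.18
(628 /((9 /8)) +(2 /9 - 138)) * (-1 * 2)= -7568 /9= -840.89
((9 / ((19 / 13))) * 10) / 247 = 90 / 361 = 0.25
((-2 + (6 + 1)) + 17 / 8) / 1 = 57 / 8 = 7.12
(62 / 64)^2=961 / 1024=0.94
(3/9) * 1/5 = 1/15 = 0.07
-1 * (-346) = 346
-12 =-12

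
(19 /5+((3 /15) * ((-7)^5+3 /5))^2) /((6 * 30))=62767.82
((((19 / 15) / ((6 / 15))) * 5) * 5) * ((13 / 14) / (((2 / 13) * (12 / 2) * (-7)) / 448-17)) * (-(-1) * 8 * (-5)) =12844000 / 74319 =172.82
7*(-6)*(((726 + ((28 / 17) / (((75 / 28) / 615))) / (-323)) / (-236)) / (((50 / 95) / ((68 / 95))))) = 417903906 / 2382125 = 175.43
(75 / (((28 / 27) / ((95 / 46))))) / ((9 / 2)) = 33.19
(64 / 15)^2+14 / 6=20.54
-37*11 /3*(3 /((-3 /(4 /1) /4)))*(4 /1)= 26048 /3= 8682.67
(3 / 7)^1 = 3 / 7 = 0.43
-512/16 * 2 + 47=-17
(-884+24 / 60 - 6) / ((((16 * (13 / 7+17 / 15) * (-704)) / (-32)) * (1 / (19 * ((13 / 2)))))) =-720993 / 6908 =-104.37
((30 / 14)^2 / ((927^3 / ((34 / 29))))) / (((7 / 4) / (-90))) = -34000 / 97824199221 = -0.00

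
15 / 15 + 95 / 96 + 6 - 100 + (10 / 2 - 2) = -8545 / 96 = -89.01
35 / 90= 0.39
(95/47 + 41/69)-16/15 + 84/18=100784/16215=6.22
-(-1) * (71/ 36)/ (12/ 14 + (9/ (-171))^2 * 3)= 179417/ 78732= 2.28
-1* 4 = -4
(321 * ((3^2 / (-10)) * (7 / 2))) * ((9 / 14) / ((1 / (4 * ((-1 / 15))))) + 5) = -488241 / 100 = -4882.41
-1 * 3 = -3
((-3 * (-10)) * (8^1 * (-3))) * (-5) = 3600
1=1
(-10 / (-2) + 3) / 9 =8 / 9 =0.89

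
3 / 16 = 0.19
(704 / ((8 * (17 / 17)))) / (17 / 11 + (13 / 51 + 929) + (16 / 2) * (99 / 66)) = 49368 / 528911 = 0.09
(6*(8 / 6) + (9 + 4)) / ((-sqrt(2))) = -14.85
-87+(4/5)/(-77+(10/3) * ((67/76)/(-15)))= -11485803/132005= -87.01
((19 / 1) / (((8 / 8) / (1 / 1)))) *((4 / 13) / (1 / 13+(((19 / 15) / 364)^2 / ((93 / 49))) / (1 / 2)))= 75.99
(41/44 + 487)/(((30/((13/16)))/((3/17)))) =279097/119680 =2.33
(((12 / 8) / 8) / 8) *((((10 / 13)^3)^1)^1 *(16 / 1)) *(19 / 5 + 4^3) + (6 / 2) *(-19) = -99804 / 2197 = -45.43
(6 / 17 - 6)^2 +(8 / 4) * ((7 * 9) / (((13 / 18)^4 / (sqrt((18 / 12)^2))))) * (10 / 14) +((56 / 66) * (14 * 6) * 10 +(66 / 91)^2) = 1241.34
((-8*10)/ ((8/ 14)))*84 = -11760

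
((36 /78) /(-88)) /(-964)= 3 /551408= 0.00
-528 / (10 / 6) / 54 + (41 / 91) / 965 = -1545421 / 263445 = -5.87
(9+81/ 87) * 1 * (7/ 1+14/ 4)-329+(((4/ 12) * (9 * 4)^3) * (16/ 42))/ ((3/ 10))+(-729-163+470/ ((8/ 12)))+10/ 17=66733490/ 3451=19337.44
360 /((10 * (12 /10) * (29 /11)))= 330 /29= 11.38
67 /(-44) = -1.52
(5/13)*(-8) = -40/13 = -3.08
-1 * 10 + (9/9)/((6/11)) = -49/6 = -8.17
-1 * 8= -8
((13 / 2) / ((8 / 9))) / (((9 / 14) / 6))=273 / 4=68.25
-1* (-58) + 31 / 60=3511 / 60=58.52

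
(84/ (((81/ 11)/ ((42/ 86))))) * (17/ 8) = 9163/ 774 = 11.84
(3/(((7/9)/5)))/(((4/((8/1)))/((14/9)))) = 60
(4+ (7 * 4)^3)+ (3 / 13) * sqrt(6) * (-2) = 21956 - 6 * sqrt(6) / 13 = 21954.87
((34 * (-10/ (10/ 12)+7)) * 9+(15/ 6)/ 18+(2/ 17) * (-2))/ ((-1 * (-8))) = -936419/ 4896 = -191.26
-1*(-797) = 797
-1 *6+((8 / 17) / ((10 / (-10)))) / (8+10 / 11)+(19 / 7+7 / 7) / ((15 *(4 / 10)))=-13579 / 2499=-5.43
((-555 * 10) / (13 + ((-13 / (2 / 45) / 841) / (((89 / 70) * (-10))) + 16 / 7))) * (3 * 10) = -174473019000 / 16046351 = -10873.07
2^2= 4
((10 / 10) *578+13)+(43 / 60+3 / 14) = 248611 / 420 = 591.93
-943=-943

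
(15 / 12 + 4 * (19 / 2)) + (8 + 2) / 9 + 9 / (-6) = 1399 / 36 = 38.86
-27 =-27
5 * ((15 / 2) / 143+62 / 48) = 23065 / 3432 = 6.72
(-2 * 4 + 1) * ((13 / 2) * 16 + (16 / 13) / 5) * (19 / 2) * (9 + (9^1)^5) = -26611771032 / 65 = -409411862.03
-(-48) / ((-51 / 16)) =-256 / 17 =-15.06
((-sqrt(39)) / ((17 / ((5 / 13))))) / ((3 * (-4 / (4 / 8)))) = 5 * sqrt(39) / 5304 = 0.01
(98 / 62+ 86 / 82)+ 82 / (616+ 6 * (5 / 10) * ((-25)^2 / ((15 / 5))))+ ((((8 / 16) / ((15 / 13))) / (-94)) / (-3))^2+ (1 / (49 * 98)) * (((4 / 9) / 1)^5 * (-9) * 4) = 59177175319123601479 / 21955090774930815600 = 2.70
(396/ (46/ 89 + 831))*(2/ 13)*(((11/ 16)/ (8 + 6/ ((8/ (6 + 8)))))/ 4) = 96921/ 142385620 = 0.00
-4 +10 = 6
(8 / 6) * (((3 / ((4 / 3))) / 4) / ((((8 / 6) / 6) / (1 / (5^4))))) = 27 / 5000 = 0.01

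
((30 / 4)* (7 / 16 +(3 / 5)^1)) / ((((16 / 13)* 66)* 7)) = 1079 / 78848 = 0.01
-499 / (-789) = 499 / 789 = 0.63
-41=-41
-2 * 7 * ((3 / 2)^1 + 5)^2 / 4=-1183 / 8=-147.88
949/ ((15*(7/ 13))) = 12337/ 105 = 117.50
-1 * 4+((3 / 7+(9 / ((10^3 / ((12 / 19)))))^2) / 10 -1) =-7829182397 / 1579375000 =-4.96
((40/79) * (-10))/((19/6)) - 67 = -102967/1501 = -68.60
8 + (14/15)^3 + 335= 1160369/3375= 343.81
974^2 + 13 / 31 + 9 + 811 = 29434389 / 31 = 949496.42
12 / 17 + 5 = 97 / 17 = 5.71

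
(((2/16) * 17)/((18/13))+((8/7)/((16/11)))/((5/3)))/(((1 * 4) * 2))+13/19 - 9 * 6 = -40652051/766080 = -53.07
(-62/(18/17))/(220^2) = -0.00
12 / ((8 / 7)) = 10.50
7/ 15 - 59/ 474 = 811/ 2370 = 0.34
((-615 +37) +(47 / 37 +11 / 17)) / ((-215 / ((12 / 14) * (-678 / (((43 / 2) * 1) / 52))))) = -153302677632 / 40705735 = -3766.12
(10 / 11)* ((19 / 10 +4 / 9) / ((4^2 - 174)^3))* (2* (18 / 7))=-211 / 75928006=-0.00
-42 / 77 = -6 / 11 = -0.55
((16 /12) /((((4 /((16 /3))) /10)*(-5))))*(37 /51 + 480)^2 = -19234665248 /23409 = -821678.21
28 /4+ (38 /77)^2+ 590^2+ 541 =348648.24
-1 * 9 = -9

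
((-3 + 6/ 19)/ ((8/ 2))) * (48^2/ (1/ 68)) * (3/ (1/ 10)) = -59927040/ 19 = -3154054.74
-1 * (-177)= 177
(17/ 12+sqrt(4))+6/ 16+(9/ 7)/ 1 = 853/ 168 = 5.08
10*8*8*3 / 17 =1920 / 17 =112.94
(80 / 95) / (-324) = -4 / 1539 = -0.00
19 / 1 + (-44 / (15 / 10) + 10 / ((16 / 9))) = -113 / 24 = -4.71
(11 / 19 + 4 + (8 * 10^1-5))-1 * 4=1436 / 19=75.58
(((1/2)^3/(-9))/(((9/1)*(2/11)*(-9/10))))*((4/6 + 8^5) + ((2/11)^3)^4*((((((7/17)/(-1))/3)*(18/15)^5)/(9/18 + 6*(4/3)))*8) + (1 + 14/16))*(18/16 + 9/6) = 15604612479432877681873463/19235119384318749120000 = 811.26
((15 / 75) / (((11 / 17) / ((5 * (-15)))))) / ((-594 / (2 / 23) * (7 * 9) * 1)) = 85 / 1577961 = 0.00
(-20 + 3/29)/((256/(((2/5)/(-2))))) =577/37120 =0.02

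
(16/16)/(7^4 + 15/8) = 8/19223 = 0.00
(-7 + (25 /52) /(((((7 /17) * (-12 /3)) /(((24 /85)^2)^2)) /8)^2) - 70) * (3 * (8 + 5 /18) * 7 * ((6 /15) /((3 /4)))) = -11025223123879563604 /1544427266484375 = -7138.71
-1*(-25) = 25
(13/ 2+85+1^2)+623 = 1431/ 2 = 715.50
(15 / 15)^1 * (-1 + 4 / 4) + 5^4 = 625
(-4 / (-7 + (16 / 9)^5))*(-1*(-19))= -7.06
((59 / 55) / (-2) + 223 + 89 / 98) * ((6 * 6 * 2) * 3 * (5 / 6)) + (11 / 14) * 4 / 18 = 195044635 / 4851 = 40207.10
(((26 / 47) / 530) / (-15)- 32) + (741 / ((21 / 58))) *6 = 12247.43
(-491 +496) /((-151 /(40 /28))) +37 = 39059 /1057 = 36.95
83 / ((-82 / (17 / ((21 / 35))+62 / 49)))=-361133 / 12054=-29.96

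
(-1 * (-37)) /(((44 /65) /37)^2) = 214008925 /1936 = 110541.80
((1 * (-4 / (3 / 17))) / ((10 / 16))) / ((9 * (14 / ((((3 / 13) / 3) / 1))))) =-272 / 12285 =-0.02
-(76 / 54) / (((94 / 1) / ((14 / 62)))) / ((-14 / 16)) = 152 / 39339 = 0.00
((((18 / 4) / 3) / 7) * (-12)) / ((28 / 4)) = -18 / 49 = -0.37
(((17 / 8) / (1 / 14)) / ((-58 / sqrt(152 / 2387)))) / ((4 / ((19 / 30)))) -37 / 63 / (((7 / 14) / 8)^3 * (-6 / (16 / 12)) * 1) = 303104 / 567 -323 * sqrt(90706) / 4746720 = 534.55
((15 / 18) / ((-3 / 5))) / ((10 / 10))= -25 / 18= -1.39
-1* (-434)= 434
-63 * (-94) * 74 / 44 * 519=56860083 / 11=5169098.45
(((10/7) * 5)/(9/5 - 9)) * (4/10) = -25/63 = -0.40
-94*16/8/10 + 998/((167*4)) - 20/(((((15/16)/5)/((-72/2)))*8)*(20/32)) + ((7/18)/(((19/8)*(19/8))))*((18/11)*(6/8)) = 4978841009/6631570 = 750.78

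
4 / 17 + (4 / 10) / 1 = 54 / 85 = 0.64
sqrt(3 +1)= 2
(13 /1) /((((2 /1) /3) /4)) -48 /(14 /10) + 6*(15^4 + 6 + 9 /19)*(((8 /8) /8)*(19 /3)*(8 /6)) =2244968 /7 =320709.71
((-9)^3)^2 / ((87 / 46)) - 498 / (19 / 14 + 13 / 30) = 765225423 / 2726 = 280713.65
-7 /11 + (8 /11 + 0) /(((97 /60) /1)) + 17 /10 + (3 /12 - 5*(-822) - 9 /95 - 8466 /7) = 1647439229 /567644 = 2902.24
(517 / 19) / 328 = 517 / 6232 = 0.08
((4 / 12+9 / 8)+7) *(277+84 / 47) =2659909 / 1128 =2358.08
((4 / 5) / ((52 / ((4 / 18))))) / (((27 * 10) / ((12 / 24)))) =0.00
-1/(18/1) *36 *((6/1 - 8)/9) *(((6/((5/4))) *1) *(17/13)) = 544/195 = 2.79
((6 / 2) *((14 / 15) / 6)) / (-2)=-7 / 30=-0.23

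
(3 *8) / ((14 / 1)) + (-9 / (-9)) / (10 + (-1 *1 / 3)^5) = 4407 / 2429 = 1.81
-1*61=-61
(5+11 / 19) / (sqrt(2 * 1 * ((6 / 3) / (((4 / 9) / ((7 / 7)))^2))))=212 / 171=1.24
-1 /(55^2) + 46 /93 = 139057 /281325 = 0.49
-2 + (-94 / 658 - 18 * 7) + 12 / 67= -60015 / 469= -127.96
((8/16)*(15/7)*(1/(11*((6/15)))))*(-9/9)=-75/308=-0.24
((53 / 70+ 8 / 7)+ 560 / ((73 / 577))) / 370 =3232587 / 270100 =11.97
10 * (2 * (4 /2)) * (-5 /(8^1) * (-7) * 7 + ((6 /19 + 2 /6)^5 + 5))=860184939505 /601692057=1429.61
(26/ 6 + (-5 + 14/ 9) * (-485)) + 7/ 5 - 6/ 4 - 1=150641/ 90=1673.79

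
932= 932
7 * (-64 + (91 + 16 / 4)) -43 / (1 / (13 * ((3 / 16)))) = 1795 / 16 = 112.19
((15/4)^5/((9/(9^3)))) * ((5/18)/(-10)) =-6834375/4096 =-1668.55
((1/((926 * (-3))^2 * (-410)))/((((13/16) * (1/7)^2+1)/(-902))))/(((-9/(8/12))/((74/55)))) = -29008/1037926464975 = -0.00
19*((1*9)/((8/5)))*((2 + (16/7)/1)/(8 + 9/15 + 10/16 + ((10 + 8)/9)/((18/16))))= 1154250/27727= 41.63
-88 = -88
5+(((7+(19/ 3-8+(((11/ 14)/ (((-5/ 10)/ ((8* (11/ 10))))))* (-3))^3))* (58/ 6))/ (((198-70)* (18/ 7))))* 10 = 16650799531/ 793800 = 20976.06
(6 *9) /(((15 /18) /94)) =30456 /5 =6091.20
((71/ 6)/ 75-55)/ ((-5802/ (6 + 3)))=24679/ 290100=0.09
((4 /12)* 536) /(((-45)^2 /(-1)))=-536 /6075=-0.09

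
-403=-403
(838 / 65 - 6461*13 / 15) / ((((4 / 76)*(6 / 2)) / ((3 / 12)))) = -8845.51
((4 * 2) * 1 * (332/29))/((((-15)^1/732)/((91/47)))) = -58973824/6815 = -8653.53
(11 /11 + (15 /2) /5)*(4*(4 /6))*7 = 140 /3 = 46.67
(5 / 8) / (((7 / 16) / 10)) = 100 / 7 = 14.29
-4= -4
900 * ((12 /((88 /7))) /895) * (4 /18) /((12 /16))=0.28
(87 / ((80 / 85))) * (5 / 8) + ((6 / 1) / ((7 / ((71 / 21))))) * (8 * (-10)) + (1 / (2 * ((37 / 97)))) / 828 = -8361445727 / 48037248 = -174.06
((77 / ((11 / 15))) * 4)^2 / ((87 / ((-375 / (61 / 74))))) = -1631700000 / 1769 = -922385.53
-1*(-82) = 82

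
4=4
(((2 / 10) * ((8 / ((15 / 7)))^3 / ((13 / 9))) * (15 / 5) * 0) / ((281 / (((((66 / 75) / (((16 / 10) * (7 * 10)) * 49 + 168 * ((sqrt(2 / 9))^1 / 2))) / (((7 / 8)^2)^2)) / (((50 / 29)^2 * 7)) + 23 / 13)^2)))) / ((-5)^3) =0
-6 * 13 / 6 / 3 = -13 / 3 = -4.33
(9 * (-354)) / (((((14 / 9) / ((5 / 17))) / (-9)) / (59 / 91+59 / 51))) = 1801730790 / 184093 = 9787.07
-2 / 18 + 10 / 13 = 0.66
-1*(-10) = 10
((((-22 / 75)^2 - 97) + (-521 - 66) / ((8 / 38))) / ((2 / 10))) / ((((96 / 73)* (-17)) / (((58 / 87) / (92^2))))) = 206038339 / 4053888000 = 0.05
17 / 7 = 2.43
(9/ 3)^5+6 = 249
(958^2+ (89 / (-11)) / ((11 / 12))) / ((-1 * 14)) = -55524188 / 847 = -65553.94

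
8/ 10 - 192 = -191.20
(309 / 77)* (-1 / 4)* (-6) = 927 / 154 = 6.02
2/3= 0.67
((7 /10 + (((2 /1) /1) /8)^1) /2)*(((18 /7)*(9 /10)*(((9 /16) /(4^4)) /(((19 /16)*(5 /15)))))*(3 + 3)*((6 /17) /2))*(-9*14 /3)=-59049 /217600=-0.27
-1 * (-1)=1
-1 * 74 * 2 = -148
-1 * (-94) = 94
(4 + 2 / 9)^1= 38 / 9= 4.22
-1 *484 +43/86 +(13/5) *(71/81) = -389789/810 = -481.22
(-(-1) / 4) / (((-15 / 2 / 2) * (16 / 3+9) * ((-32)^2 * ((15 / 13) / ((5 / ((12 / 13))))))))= -169 / 7925760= -0.00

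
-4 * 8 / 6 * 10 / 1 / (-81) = 160 / 243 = 0.66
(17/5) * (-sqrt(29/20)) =-17 * sqrt(145)/50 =-4.09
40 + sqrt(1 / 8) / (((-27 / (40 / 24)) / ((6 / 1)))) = 40 - 5* sqrt(2) / 54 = 39.87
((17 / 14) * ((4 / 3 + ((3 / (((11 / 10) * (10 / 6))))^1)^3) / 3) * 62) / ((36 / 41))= 17609705 / 107811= 163.34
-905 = -905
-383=-383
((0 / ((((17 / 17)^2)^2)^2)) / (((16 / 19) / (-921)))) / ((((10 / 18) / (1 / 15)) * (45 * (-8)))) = 0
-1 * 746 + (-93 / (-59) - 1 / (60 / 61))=-2638859 / 3540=-745.44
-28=-28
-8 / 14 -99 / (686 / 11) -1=-2167 / 686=-3.16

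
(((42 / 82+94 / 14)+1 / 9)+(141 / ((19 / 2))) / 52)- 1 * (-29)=46731043 / 1276002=36.62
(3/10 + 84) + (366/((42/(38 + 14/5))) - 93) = 346.84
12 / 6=2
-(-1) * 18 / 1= 18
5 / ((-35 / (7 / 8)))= -1 / 8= -0.12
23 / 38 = 0.61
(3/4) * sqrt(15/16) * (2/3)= sqrt(15)/8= 0.48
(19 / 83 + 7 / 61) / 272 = 435 / 344284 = 0.00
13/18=0.72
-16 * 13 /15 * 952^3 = -179462692864 /15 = -11964179524.27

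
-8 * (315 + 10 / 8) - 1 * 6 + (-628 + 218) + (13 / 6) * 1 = -17663 / 6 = -2943.83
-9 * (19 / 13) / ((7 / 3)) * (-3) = 1539 / 91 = 16.91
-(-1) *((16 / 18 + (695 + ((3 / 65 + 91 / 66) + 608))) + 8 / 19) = 319291351 / 244530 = 1305.73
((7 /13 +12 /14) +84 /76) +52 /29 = 215304 /50141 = 4.29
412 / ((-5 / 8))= -3296 / 5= -659.20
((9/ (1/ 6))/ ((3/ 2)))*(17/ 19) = 32.21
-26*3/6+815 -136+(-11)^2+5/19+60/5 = 15186/19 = 799.26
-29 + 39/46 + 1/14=-4521/161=-28.08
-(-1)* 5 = 5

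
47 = 47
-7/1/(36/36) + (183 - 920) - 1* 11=-755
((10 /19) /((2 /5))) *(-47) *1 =-1175 /19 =-61.84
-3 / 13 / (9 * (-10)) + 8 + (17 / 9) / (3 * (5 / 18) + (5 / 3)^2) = 665 / 78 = 8.53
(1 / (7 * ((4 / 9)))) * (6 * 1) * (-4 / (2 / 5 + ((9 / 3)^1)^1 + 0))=-270 / 119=-2.27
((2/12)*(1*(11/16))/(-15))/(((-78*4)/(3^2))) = 11/49920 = 0.00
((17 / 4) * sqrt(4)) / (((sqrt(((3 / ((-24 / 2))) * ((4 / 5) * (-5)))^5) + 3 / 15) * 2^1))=3.54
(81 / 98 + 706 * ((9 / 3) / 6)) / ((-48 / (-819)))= 1352325 / 224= 6037.17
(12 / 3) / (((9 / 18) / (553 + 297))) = 6800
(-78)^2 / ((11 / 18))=109512 / 11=9955.64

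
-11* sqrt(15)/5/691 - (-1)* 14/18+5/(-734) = 5093/6606 - 11* sqrt(15)/3455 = 0.76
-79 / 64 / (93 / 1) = -79 / 5952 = -0.01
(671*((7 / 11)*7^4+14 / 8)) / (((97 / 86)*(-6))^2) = 22411.35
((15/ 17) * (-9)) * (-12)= 1620/ 17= 95.29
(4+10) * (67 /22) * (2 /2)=42.64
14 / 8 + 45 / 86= 391 / 172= 2.27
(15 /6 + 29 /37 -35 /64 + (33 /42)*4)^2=9499036369 /274763776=34.57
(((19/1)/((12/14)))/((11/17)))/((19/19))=2261/66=34.26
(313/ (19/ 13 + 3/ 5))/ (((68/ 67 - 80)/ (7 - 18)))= 223795/ 10584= 21.14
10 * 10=100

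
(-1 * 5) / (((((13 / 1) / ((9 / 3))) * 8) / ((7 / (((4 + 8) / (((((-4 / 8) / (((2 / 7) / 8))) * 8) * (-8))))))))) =-980 / 13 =-75.38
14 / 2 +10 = 17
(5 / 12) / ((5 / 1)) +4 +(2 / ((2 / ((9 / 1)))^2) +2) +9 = 667 / 12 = 55.58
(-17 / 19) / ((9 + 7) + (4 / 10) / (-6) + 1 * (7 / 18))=-1530 / 27911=-0.05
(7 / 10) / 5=7 / 50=0.14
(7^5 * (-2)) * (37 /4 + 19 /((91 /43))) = -15930635 /26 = -612716.73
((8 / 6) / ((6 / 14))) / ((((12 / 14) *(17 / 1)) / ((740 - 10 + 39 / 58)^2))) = 88003002409 / 772038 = 113987.92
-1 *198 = -198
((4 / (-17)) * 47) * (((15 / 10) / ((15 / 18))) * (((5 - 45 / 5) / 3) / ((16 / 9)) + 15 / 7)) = -16497 / 595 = -27.73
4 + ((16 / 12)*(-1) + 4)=20 / 3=6.67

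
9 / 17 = 0.53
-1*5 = -5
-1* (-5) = 5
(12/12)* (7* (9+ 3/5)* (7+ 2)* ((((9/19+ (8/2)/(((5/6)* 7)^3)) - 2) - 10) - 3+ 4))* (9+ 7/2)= -1848654144/23275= -79426.60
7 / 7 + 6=7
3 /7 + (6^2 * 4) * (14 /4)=3531 /7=504.43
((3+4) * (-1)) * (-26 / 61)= 182 / 61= 2.98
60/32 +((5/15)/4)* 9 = 21/8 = 2.62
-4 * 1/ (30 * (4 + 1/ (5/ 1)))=-2/ 63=-0.03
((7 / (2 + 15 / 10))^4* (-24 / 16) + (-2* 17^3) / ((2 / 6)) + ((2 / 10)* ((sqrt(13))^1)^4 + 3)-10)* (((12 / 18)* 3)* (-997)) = 293867744 / 5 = 58773548.80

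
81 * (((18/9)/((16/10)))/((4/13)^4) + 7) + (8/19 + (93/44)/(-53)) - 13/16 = 134556432121/11342848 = 11862.67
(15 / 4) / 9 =5 / 12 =0.42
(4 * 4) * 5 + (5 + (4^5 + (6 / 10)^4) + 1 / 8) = 5546273 / 5000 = 1109.25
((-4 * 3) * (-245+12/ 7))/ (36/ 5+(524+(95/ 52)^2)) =92098240/ 16862881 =5.46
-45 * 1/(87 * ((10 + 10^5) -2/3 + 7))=-45/8701421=-0.00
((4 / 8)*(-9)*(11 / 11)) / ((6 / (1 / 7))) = -3 / 28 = -0.11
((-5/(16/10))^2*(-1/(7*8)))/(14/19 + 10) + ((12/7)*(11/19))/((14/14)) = 13561511/13891584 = 0.98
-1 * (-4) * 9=36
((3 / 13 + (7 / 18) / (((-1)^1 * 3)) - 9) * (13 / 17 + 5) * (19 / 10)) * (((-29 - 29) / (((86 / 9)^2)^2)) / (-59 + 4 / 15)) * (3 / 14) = -52695062973 / 21300607152032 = -0.00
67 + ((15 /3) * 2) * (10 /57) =3919 /57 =68.75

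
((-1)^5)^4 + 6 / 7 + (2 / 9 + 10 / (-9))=61 / 63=0.97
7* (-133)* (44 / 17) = -2409.65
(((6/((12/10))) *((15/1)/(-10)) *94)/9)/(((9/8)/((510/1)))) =-319600/9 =-35511.11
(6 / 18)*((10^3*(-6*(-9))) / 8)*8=18000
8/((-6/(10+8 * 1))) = -24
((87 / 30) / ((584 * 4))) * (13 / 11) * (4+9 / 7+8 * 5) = 119509 / 1798720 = 0.07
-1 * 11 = -11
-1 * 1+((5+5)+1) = 10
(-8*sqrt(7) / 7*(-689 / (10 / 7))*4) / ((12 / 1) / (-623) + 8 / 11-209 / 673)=50843448656*sqrt(7) / 9165595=14676.53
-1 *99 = -99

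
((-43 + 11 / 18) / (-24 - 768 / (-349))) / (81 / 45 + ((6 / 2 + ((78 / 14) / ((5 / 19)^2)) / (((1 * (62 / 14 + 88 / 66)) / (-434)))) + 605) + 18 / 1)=-805518175 / 2250231352272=-0.00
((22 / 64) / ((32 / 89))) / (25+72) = 979 / 99328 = 0.01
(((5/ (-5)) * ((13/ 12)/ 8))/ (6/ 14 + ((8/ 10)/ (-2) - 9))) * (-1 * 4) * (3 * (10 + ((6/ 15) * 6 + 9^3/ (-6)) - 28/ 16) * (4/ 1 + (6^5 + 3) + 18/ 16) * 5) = 62816954655/ 80384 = 781460.92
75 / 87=25 / 29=0.86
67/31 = 2.16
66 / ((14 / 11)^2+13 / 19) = 151734 / 5297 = 28.65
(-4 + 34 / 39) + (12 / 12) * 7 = 151 / 39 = 3.87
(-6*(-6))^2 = 1296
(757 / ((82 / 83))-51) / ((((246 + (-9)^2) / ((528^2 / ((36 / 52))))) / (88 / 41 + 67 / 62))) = 48433072385984 / 17040297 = 2842266.92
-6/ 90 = -1/ 15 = -0.07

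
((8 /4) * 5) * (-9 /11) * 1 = -90 /11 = -8.18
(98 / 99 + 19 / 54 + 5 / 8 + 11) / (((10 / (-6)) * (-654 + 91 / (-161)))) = 708607 / 59617800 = 0.01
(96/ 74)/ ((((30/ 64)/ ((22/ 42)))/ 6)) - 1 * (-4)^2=-9456/ 1295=-7.30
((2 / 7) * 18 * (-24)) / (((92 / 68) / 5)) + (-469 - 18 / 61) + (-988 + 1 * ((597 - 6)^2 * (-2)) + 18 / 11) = -75672885929 / 108031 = -700473.81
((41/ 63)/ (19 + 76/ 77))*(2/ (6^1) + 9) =12628/ 41553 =0.30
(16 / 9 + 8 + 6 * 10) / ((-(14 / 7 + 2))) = -157 / 9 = -17.44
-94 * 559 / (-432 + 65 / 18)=945828 / 7711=122.66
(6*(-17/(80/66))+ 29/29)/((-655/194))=161311/6550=24.63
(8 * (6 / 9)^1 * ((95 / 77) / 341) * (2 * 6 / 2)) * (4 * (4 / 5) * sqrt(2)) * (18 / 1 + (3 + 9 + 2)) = 311296 * sqrt(2) / 26257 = 16.77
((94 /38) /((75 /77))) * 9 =10857 /475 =22.86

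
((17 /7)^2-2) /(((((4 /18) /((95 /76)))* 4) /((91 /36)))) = 12415 /896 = 13.86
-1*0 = 0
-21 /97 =-0.22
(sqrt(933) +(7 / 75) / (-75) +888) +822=sqrt(933) +9618743 / 5625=1740.54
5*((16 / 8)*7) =70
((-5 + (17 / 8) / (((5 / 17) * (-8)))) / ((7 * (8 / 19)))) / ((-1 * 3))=35891 / 53760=0.67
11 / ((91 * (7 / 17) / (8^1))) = 1496 / 637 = 2.35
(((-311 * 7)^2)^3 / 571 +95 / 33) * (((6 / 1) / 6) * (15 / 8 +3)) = 22833783069953193180583 / 25124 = 908843459240295859.76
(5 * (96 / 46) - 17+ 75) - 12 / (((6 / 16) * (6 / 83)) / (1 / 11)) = 21398 / 759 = 28.19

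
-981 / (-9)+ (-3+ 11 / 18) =1919 / 18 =106.61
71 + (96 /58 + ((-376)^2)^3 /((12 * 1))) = 20486373018245297 /87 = 235475551933853.99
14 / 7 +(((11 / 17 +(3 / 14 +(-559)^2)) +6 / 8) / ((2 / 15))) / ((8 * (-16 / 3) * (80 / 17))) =-1338446131 / 114688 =-11670.32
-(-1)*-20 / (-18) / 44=5 / 198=0.03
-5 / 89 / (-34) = 5 / 3026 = 0.00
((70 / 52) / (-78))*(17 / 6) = -595 / 12168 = -0.05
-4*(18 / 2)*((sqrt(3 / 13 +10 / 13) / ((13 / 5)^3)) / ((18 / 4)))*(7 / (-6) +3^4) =-239500 / 6591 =-36.34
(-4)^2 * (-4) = -64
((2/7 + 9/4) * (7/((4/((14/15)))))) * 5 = 497/24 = 20.71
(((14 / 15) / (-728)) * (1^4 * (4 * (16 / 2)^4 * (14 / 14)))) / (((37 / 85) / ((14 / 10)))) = -67.56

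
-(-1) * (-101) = -101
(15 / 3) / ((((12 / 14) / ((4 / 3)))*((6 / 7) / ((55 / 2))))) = 13475 / 54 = 249.54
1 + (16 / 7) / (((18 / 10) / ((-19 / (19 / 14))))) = -151 / 9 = -16.78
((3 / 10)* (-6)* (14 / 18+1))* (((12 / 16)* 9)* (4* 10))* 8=-6912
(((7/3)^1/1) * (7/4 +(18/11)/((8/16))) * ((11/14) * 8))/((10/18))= 663/5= 132.60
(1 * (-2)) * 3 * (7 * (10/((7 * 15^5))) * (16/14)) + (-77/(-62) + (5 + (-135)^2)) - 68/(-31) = 400611367391/21971250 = 18233.44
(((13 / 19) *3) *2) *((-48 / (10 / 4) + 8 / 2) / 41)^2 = 23712 / 42025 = 0.56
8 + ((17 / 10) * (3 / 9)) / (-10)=2383 / 300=7.94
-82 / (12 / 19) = -129.83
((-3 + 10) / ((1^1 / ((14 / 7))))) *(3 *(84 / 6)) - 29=559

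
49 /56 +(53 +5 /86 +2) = 19241 /344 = 55.93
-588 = -588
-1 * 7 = -7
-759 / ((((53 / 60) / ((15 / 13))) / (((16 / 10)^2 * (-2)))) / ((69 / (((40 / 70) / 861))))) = 363617299584 / 689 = 527746443.52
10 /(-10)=-1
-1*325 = -325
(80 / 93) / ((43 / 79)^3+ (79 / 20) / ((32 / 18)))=0.36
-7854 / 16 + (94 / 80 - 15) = -5047 / 10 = -504.70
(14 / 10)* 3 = 21 / 5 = 4.20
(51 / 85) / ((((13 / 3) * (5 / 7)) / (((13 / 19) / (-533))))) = -63 / 253175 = -0.00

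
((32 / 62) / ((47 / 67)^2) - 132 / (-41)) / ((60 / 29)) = 86884087 / 42114585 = 2.06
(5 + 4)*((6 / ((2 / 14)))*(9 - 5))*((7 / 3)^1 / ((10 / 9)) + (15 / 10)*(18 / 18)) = 27216 / 5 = 5443.20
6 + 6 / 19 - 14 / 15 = 5.38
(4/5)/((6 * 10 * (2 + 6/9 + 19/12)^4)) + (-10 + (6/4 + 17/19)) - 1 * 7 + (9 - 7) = -3000482197/238034850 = -12.61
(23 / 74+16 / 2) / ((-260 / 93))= -11439 / 3848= -2.97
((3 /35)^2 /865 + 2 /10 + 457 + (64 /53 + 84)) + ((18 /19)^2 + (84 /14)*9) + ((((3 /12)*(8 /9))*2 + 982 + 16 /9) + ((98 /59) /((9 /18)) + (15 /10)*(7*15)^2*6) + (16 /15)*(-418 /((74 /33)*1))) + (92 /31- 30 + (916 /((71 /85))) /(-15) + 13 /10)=176238273245548058710943 /1753402215778431750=100512.18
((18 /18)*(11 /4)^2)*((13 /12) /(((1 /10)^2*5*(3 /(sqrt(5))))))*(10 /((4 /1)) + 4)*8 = 102245*sqrt(5) /36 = 6350.74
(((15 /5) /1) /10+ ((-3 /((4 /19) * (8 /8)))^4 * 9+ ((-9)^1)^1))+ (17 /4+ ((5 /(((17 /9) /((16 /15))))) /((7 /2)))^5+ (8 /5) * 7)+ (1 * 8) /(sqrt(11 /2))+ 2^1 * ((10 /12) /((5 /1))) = 8 * sqrt(22) /11+ 6801531017171092301 /18327196108032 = 371120.25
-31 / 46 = -0.67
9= 9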